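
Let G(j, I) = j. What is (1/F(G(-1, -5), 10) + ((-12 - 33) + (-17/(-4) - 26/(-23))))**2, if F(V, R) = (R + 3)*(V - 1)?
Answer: 2249699761/1430416 ≈ 1572.8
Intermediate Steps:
F(V, R) = (-1 + V)*(3 + R) (F(V, R) = (3 + R)*(-1 + V) = (-1 + V)*(3 + R))
(1/F(G(-1, -5), 10) + ((-12 - 33) + (-17/(-4) - 26/(-23))))**2 = (1/(-3 - 1*10 + 3*(-1) + 10*(-1)) + ((-12 - 33) + (-17/(-4) - 26/(-23))))**2 = (1/(-3 - 10 - 3 - 10) + (-45 + (-17*(-1/4) - 26*(-1/23))))**2 = (1/(-26) + (-45 + (17/4 + 26/23)))**2 = (-1/26 + (-45 + 495/92))**2 = (-1/26 - 3645/92)**2 = (-47431/1196)**2 = 2249699761/1430416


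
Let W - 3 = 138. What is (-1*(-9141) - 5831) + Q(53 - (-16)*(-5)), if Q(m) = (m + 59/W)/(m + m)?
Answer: 12603044/3807 ≈ 3310.5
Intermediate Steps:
W = 141 (W = 3 + 138 = 141)
Q(m) = (59/141 + m)/(2*m) (Q(m) = (m + 59/141)/(m + m) = (m + 59*(1/141))/((2*m)) = (m + 59/141)*(1/(2*m)) = (59/141 + m)*(1/(2*m)) = (59/141 + m)/(2*m))
(-1*(-9141) - 5831) + Q(53 - (-16)*(-5)) = (-1*(-9141) - 5831) + (59 + 141*(53 - (-16)*(-5)))/(282*(53 - (-16)*(-5))) = (9141 - 5831) + (59 + 141*(53 - 1*80))/(282*(53 - 1*80)) = 3310 + (59 + 141*(53 - 80))/(282*(53 - 80)) = 3310 + (1/282)*(59 + 141*(-27))/(-27) = 3310 + (1/282)*(-1/27)*(59 - 3807) = 3310 + (1/282)*(-1/27)*(-3748) = 3310 + 1874/3807 = 12603044/3807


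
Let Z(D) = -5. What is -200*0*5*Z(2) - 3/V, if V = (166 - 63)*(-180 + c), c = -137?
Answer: 3/32651 ≈ 9.1881e-5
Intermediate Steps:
V = -32651 (V = (166 - 63)*(-180 - 137) = 103*(-317) = -32651)
-200*0*5*Z(2) - 3/V = -200*0*5*(-5) - 3/(-32651) = -0*(-5) - 3*(-1/32651) = -200*0 + 3/32651 = 0 + 3/32651 = 3/32651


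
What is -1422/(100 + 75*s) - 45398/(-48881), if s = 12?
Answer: -12055391/24440500 ≈ -0.49325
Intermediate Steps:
-1422/(100 + 75*s) - 45398/(-48881) = -1422/(100 + 75*12) - 45398/(-48881) = -1422/(100 + 900) - 45398*(-1/48881) = -1422/1000 + 45398/48881 = -1422*1/1000 + 45398/48881 = -711/500 + 45398/48881 = -12055391/24440500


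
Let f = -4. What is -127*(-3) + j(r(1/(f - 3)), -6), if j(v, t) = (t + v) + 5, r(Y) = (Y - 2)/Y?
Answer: 395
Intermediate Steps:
r(Y) = (-2 + Y)/Y
j(v, t) = 5 + t + v
-127*(-3) + j(r(1/(f - 3)), -6) = -127*(-3) + (5 - 6 + (-2 + 1/(-4 - 3))/(1/(-4 - 3))) = 381 + (5 - 6 + (-2 + 1/(-7))/(1/(-7))) = 381 + (5 - 6 + (-2 - ⅐)/(-⅐)) = 381 + (5 - 6 - 7*(-15/7)) = 381 + (5 - 6 + 15) = 381 + 14 = 395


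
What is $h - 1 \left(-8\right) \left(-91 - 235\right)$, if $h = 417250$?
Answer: $414642$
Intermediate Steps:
$h - 1 \left(-8\right) \left(-91 - 235\right) = 417250 - 1 \left(-8\right) \left(-91 - 235\right) = 417250 - \left(-8\right) \left(-326\right) = 417250 - 2608 = 414642$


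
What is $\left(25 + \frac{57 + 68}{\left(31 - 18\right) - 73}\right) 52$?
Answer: $\frac{3575}{3} \approx 1191.7$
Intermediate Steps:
$\left(25 + \frac{57 + 68}{\left(31 - 18\right) - 73}\right) 52 = \left(25 + \frac{125}{13 - 73}\right) 52 = \left(25 + \frac{125}{-60}\right) 52 = \left(25 + 125 \left(- \frac{1}{60}\right)\right) 52 = \left(25 - \frac{25}{12}\right) 52 = \frac{275}{12} \cdot 52 = \frac{3575}{3}$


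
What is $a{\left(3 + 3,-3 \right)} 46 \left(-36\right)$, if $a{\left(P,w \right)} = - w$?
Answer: $-4968$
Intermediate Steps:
$a{\left(3 + 3,-3 \right)} 46 \left(-36\right) = \left(-1\right) \left(-3\right) 46 \left(-36\right) = 3 \cdot 46 \left(-36\right) = 138 \left(-36\right) = -4968$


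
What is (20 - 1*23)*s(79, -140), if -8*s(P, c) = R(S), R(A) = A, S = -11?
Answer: -33/8 ≈ -4.1250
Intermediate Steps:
s(P, c) = 11/8 (s(P, c) = -⅛*(-11) = 11/8)
(20 - 1*23)*s(79, -140) = (20 - 1*23)*(11/8) = (20 - 23)*(11/8) = -3*11/8 = -33/8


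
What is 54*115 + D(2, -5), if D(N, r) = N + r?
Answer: 6207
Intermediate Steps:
54*115 + D(2, -5) = 54*115 + (2 - 5) = 6210 - 3 = 6207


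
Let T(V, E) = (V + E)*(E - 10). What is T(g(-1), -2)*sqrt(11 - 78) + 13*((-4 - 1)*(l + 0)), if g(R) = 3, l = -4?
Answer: 260 - 12*I*sqrt(67) ≈ 260.0 - 98.224*I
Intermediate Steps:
T(V, E) = (-10 + E)*(E + V) (T(V, E) = (E + V)*(-10 + E) = (-10 + E)*(E + V))
T(g(-1), -2)*sqrt(11 - 78) + 13*((-4 - 1)*(l + 0)) = ((-2)**2 - 10*(-2) - 10*3 - 2*3)*sqrt(11 - 78) + 13*((-4 - 1)*(-4 + 0)) = (4 + 20 - 30 - 6)*sqrt(-67) + 13*(-5*(-4)) = -12*I*sqrt(67) + 13*20 = -12*I*sqrt(67) + 260 = 260 - 12*I*sqrt(67)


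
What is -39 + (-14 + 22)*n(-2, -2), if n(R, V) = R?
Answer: -55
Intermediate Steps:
-39 + (-14 + 22)*n(-2, -2) = -39 + (-14 + 22)*(-2) = -39 + 8*(-2) = -39 - 16 = -55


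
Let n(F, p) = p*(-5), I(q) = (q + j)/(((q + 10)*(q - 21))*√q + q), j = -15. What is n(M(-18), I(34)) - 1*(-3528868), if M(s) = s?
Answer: 230893833259/65430 - 2717*√34/556155 ≈ 3.5289e+6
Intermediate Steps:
I(q) = (-15 + q)/(q + √q*(-21 + q)*(10 + q)) (I(q) = (q - 15)/(((q + 10)*(q - 21))*√q + q) = (-15 + q)/(((10 + q)*(-21 + q))*√q + q) = (-15 + q)/(((-21 + q)*(10 + q))*√q + q) = (-15 + q)/(√q*(-21 + q)*(10 + q) + q) = (-15 + q)/(q + √q*(-21 + q)*(10 + q)))
n(F, p) = -5*p
n(M(-18), I(34)) - 1*(-3528868) = -5*(-15 + 34)/(34 + 34^(5/2) - 210*√34 - 374*√34) - 1*(-3528868) = -5*19/(34 + 1156*√34 - 210*√34 - 374*√34) + 3528868 = -5*19/(34 + 572*√34) + 3528868 = -95/(34 + 572*√34) + 3528868 = 3528868 - 95/(34 + 572*√34)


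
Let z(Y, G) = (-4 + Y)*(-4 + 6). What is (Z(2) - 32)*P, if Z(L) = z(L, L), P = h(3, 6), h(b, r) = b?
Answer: -108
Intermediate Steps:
P = 3
z(Y, G) = -8 + 2*Y (z(Y, G) = (-4 + Y)*2 = -8 + 2*Y)
Z(L) = -8 + 2*L
(Z(2) - 32)*P = ((-8 + 2*2) - 32)*3 = ((-8 + 4) - 32)*3 = (-4 - 32)*3 = -36*3 = -108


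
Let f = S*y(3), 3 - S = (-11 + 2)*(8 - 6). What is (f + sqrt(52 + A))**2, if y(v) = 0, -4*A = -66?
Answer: 137/2 ≈ 68.500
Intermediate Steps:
A = 33/2 (A = -1/4*(-66) = 33/2 ≈ 16.500)
S = 21 (S = 3 - (-11 + 2)*(8 - 6) = 3 - (-9)*2 = 3 - 1*(-18) = 3 + 18 = 21)
f = 0 (f = 21*0 = 0)
(f + sqrt(52 + A))**2 = (0 + sqrt(52 + 33/2))**2 = (0 + sqrt(137/2))**2 = (0 + sqrt(274)/2)**2 = (sqrt(274)/2)**2 = 137/2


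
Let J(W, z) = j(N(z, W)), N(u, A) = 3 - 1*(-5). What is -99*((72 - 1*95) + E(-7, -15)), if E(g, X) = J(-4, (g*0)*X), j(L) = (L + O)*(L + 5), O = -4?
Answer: -2871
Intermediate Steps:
N(u, A) = 8 (N(u, A) = 3 + 5 = 8)
j(L) = (-4 + L)*(5 + L) (j(L) = (L - 4)*(L + 5) = (-4 + L)*(5 + L))
J(W, z) = 52 (J(W, z) = -20 + 8 + 8² = -20 + 8 + 64 = 52)
E(g, X) = 52
-99*((72 - 1*95) + E(-7, -15)) = -99*((72 - 1*95) + 52) = -99*((72 - 95) + 52) = -99*(-23 + 52) = -99*29 = -2871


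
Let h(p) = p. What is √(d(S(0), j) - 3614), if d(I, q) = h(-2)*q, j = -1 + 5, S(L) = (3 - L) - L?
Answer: I*√3622 ≈ 60.183*I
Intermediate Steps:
S(L) = 3 - 2*L
j = 4
d(I, q) = -2*q
√(d(S(0), j) - 3614) = √(-2*4 - 3614) = √(-8 - 3614) = √(-3622) = I*√3622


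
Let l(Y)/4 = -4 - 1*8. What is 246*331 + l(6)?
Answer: 81378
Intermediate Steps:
l(Y) = -48 (l(Y) = 4*(-4 - 1*8) = 4*(-4 - 8) = 4*(-12) = -48)
246*331 + l(6) = 246*331 - 48 = 81426 - 48 = 81378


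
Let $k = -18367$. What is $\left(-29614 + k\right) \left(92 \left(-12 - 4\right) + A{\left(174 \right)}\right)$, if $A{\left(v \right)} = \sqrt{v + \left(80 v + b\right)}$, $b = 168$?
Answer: $70628032 - 47981 \sqrt{14262} \approx 6.4898 \cdot 10^{7}$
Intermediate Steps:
$A{\left(v \right)} = \sqrt{168 + 81 v}$ ($A{\left(v \right)} = \sqrt{v + \left(80 v + 168\right)} = \sqrt{v + \left(168 + 80 v\right)} = \sqrt{168 + 81 v}$)
$\left(-29614 + k\right) \left(92 \left(-12 - 4\right) + A{\left(174 \right)}\right) = \left(-29614 - 18367\right) \left(92 \left(-12 - 4\right) + \sqrt{168 + 81 \cdot 174}\right) = - 47981 \left(92 \left(-16\right) + \sqrt{168 + 14094}\right) = - 47981 \left(-1472 + \sqrt{14262}\right) = 70628032 - 47981 \sqrt{14262}$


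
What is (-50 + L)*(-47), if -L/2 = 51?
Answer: 7144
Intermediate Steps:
L = -102 (L = -2*51 = -102)
(-50 + L)*(-47) = (-50 - 102)*(-47) = -152*(-47) = 7144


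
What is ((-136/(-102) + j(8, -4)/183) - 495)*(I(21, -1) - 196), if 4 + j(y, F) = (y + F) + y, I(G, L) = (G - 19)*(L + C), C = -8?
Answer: 6443754/61 ≈ 1.0564e+5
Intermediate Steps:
I(G, L) = (-19 + G)*(-8 + L) (I(G, L) = (G - 19)*(L - 8) = (-19 + G)*(-8 + L))
j(y, F) = -4 + F + 2*y (j(y, F) = -4 + ((y + F) + y) = -4 + ((F + y) + y) = -4 + (F + 2*y) = -4 + F + 2*y)
((-136/(-102) + j(8, -4)/183) - 495)*(I(21, -1) - 196) = ((-136/(-102) + (-4 - 4 + 2*8)/183) - 495)*((152 - 19*(-1) - 8*21 + 21*(-1)) - 196) = ((-136*(-1/102) + (-4 - 4 + 16)*(1/183)) - 495)*((152 + 19 - 168 - 21) - 196) = ((4/3 + 8*(1/183)) - 495)*(-18 - 196) = ((4/3 + 8/183) - 495)*(-214) = (84/61 - 495)*(-214) = -30111/61*(-214) = 6443754/61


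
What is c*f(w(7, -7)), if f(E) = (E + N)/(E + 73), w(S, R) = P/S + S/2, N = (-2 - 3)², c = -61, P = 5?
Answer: -24949/1081 ≈ -23.080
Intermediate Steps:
N = 25 (N = (-5)² = 25)
w(S, R) = S/2 + 5/S (w(S, R) = 5/S + S/2 = S/2 + 5/S)
f(E) = (25 + E)/(73 + E) (f(E) = (E + 25)/(E + 73) = (25 + E)/(73 + E))
c*f(w(7, -7)) = -61*(25 + ((½)*7 + 5/7))/(73 + ((½)*7 + 5/7)) = -61*(25 + (7/2 + 5*(⅐)))/(73 + (7/2 + 5*(⅐))) = -61*(25 + (7/2 + 5/7))/(73 + (7/2 + 5/7)) = -61*(25 + 59/14)/(73 + 59/14) = -61*409/(1081/14*14) = -854*409/(1081*14) = -61*409/1081 = -24949/1081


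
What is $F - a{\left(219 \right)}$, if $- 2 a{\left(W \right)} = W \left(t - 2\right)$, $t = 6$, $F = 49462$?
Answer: $49900$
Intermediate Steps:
$a{\left(W \right)} = - 2 W$ ($a{\left(W \right)} = - \frac{W \left(6 - 2\right)}{2} = - \frac{W 4}{2} = - \frac{4 W}{2} = - 2 W$)
$F - a{\left(219 \right)} = 49462 - \left(-2\right) 219 = 49462 - -438 = 49462 + 438 = 49900$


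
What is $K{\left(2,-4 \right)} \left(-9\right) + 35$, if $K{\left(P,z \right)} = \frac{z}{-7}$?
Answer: $\frac{209}{7} \approx 29.857$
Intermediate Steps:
$K{\left(P,z \right)} = - \frac{z}{7}$ ($K{\left(P,z \right)} = z \left(- \frac{1}{7}\right) = - \frac{z}{7}$)
$K{\left(2,-4 \right)} \left(-9\right) + 35 = \left(- \frac{1}{7}\right) \left(-4\right) \left(-9\right) + 35 = \frac{4}{7} \left(-9\right) + 35 = - \frac{36}{7} + 35 = \frac{209}{7}$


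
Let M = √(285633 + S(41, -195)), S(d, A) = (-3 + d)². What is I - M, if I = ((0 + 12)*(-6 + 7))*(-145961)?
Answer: -1751532 - √287077 ≈ -1.7521e+6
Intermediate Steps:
I = -1751532 (I = (12*1)*(-145961) = 12*(-145961) = -1751532)
M = √287077 (M = √(285633 + (-3 + 41)²) = √(285633 + 38²) = √(285633 + 1444) = √287077 ≈ 535.80)
I - M = -1751532 - √287077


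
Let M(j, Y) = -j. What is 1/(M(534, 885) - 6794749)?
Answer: -1/6795283 ≈ -1.4716e-7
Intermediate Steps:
1/(M(534, 885) - 6794749) = 1/(-1*534 - 6794749) = 1/(-534 - 6794749) = 1/(-6795283) = -1/6795283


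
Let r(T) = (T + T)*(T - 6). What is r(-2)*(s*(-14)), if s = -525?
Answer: 235200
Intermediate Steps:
r(T) = 2*T*(-6 + T) (r(T) = (2*T)*(-6 + T) = 2*T*(-6 + T))
r(-2)*(s*(-14)) = (2*(-2)*(-6 - 2))*(-525*(-14)) = (2*(-2)*(-8))*7350 = 32*7350 = 235200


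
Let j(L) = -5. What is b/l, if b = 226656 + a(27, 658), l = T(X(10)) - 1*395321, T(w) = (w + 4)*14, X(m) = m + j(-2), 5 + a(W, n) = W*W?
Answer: -45476/79039 ≈ -0.57536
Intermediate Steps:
a(W, n) = -5 + W² (a(W, n) = -5 + W*W = -5 + W²)
X(m) = -5 + m (X(m) = m - 5 = -5 + m)
T(w) = 56 + 14*w (T(w) = (4 + w)*14 = 56 + 14*w)
l = -395195 (l = (56 + 14*(-5 + 10)) - 1*395321 = (56 + 14*5) - 395321 = (56 + 70) - 395321 = 126 - 395321 = -395195)
b = 227380 (b = 226656 + (-5 + 27²) = 226656 + (-5 + 729) = 226656 + 724 = 227380)
b/l = 227380/(-395195) = 227380*(-1/395195) = -45476/79039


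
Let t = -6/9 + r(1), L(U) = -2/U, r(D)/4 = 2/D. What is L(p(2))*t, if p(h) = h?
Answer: -22/3 ≈ -7.3333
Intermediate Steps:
r(D) = 8/D (r(D) = 4*(2/D) = 8/D)
t = 22/3 (t = -6/9 + 8/1 = -6*1/9 + 8*1 = -2/3 + 8 = 22/3 ≈ 7.3333)
L(p(2))*t = -2/2*(22/3) = -2*1/2*(22/3) = -1*22/3 = -22/3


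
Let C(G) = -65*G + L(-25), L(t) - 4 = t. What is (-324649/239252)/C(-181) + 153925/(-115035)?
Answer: -6654339045971/4972654204032 ≈ -1.3382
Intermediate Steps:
L(t) = 4 + t
C(G) = -21 - 65*G (C(G) = -65*G + (4 - 25) = -65*G - 21 = -21 - 65*G)
(-324649/239252)/C(-181) + 153925/(-115035) = (-324649/239252)/(-21 - 65*(-181)) + 153925/(-115035) = (-324649*1/239252)/(-21 + 11765) + 153925*(-1/115035) = -24973/18404/11744 - 30785/23007 = -24973/18404*1/11744 - 30785/23007 = -24973/216136576 - 30785/23007 = -6654339045971/4972654204032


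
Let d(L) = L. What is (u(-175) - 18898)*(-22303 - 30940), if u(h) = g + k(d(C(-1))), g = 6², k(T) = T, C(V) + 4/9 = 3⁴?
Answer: 8999824019/9 ≈ 9.9998e+8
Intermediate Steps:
C(V) = 725/9 (C(V) = -4/9 + 3⁴ = -4/9 + 81 = 725/9)
g = 36
u(h) = 1049/9 (u(h) = 36 + 725/9 = 1049/9)
(u(-175) - 18898)*(-22303 - 30940) = (1049/9 - 18898)*(-22303 - 30940) = -169033/9*(-53243) = 8999824019/9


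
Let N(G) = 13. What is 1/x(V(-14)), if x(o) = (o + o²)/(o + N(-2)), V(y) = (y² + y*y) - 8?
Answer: 397/147840 ≈ 0.0026853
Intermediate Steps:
V(y) = -8 + 2*y² (V(y) = (y² + y²) - 8 = 2*y² - 8 = -8 + 2*y²)
x(o) = (o + o²)/(13 + o) (x(o) = (o + o²)/(o + 13) = (o + o²)/(13 + o))
1/x(V(-14)) = 1/((-8 + 2*(-14)²)*(1 + (-8 + 2*(-14)²))/(13 + (-8 + 2*(-14)²))) = 1/((-8 + 2*196)*(1 + (-8 + 2*196))/(13 + (-8 + 2*196))) = 1/((-8 + 392)*(1 + (-8 + 392))/(13 + (-8 + 392))) = 1/(384*(1 + 384)/(13 + 384)) = 1/(384*385/397) = 1/(384*(1/397)*385) = 1/(147840/397) = 397/147840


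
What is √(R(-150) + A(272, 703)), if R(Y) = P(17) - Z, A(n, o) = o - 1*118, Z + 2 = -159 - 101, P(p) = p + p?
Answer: √881 ≈ 29.682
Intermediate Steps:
P(p) = 2*p
Z = -262 (Z = -2 + (-159 - 101) = -2 - 260 = -262)
A(n, o) = -118 + o (A(n, o) = o - 118 = -118 + o)
R(Y) = 296 (R(Y) = 2*17 - 1*(-262) = 34 + 262 = 296)
√(R(-150) + A(272, 703)) = √(296 + (-118 + 703)) = √(296 + 585) = √881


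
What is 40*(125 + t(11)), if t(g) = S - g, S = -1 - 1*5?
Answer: 4320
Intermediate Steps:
S = -6 (S = -1 - 5 = -6)
t(g) = -6 - g
40*(125 + t(11)) = 40*(125 + (-6 - 1*11)) = 40*(125 + (-6 - 11)) = 40*(125 - 17) = 40*108 = 4320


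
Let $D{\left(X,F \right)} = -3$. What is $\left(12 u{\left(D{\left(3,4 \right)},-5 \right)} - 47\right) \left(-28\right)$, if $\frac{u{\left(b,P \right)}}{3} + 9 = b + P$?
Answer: $18452$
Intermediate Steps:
$u{\left(b,P \right)} = -27 + 3 P + 3 b$ ($u{\left(b,P \right)} = -27 + 3 \left(b + P\right) = -27 + 3 \left(P + b\right) = -27 + \left(3 P + 3 b\right) = -27 + 3 P + 3 b$)
$\left(12 u{\left(D{\left(3,4 \right)},-5 \right)} - 47\right) \left(-28\right) = \left(12 \left(-27 + 3 \left(-5\right) + 3 \left(-3\right)\right) - 47\right) \left(-28\right) = \left(12 \left(-27 - 15 - 9\right) - 47\right) \left(-28\right) = \left(12 \left(-51\right) - 47\right) \left(-28\right) = \left(-612 - 47\right) \left(-28\right) = \left(-659\right) \left(-28\right) = 18452$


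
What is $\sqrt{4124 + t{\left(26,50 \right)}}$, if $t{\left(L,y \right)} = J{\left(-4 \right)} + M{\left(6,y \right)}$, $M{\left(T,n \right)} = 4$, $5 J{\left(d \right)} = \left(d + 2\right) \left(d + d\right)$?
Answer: $\frac{4 \sqrt{6455}}{5} \approx 64.274$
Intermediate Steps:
$J{\left(d \right)} = \frac{2 d \left(2 + d\right)}{5}$ ($J{\left(d \right)} = \frac{\left(d + 2\right) \left(d + d\right)}{5} = \frac{\left(2 + d\right) 2 d}{5} = \frac{2 d \left(2 + d\right)}{5}$)
$t{\left(L,y \right)} = \frac{36}{5}$ ($t{\left(L,y \right)} = \frac{2}{5} \left(-4\right) \left(2 - 4\right) + 4 = \frac{2}{5} \left(-4\right) \left(-2\right) + 4 = \frac{16}{5} + 4 = \frac{36}{5}$)
$\sqrt{4124 + t{\left(26,50 \right)}} = \sqrt{4124 + \frac{36}{5}} = \sqrt{\frac{20656}{5}} = \frac{4 \sqrt{6455}}{5}$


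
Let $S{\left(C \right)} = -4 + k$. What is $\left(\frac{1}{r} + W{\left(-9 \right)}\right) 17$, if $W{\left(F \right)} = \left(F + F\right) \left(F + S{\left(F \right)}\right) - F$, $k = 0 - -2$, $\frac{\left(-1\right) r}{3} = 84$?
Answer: $\frac{886771}{252} \approx 3518.9$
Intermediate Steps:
$r = -252$ ($r = \left(-3\right) 84 = -252$)
$k = 2$ ($k = 0 + 2 = 2$)
$S{\left(C \right)} = -2$ ($S{\left(C \right)} = -4 + 2 = -2$)
$W{\left(F \right)} = - F + 2 F \left(-2 + F\right)$ ($W{\left(F \right)} = \left(F + F\right) \left(F - 2\right) - F = 2 F \left(-2 + F\right) - F = - F + 2 F \left(-2 + F\right)$)
$\left(\frac{1}{r} + W{\left(-9 \right)}\right) 17 = \left(\frac{1}{-252} - 9 \left(-5 + 2 \left(-9\right)\right)\right) 17 = \left(- \frac{1}{252} - 9 \left(-5 - 18\right)\right) 17 = \left(- \frac{1}{252} - -207\right) 17 = \left(- \frac{1}{252} + 207\right) 17 = \frac{52163}{252} \cdot 17 = \frac{886771}{252}$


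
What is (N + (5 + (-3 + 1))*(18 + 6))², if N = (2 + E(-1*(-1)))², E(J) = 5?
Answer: 14641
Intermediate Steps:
N = 49 (N = (2 + 5)² = 7² = 49)
(N + (5 + (-3 + 1))*(18 + 6))² = (49 + (5 + (-3 + 1))*(18 + 6))² = (49 + (5 - 2)*24)² = (49 + 3*24)² = (49 + 72)² = 121² = 14641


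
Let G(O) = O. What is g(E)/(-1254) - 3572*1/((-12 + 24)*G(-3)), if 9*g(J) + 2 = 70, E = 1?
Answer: 559877/5643 ≈ 99.216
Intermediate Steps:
g(J) = 68/9 (g(J) = -2/9 + (⅑)*70 = -2/9 + 70/9 = 68/9)
g(E)/(-1254) - 3572*1/((-12 + 24)*G(-3)) = (68/9)/(-1254) - 3572*(-1/(3*(-12 + 24))) = (68/9)*(-1/1254) - 3572/((-3*12)) = -34/5643 - 3572/(-36) = -34/5643 - 3572*(-1/36) = -34/5643 + 893/9 = 559877/5643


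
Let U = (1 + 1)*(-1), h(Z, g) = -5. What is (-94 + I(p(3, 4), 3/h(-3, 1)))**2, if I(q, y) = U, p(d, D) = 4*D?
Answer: 9216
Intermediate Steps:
U = -2 (U = 2*(-1) = -2)
I(q, y) = -2
(-94 + I(p(3, 4), 3/h(-3, 1)))**2 = (-94 - 2)**2 = (-96)**2 = 9216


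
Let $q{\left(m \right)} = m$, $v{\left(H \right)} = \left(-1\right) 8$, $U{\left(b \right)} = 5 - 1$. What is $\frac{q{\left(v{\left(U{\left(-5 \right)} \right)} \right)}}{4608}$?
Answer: $- \frac{1}{576} \approx -0.0017361$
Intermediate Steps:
$U{\left(b \right)} = 4$ ($U{\left(b \right)} = 5 - 1 = 4$)
$v{\left(H \right)} = -8$
$\frac{q{\left(v{\left(U{\left(-5 \right)} \right)} \right)}}{4608} = - \frac{8}{4608} = \left(-8\right) \frac{1}{4608} = - \frac{1}{576}$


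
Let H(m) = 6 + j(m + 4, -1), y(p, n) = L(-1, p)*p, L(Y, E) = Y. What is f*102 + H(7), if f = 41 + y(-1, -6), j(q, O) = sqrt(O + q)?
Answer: 4290 + sqrt(10) ≈ 4293.2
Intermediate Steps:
y(p, n) = -p
H(m) = 6 + sqrt(3 + m) (H(m) = 6 + sqrt(-1 + (m + 4)) = 6 + sqrt(-1 + (4 + m)) = 6 + sqrt(3 + m))
f = 42 (f = 41 - 1*(-1) = 41 + 1 = 42)
f*102 + H(7) = 42*102 + (6 + sqrt(3 + 7)) = 4284 + (6 + sqrt(10)) = 4290 + sqrt(10)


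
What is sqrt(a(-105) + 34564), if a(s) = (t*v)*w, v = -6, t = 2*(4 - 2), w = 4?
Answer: 2*sqrt(8617) ≈ 185.66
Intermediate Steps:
t = 4 (t = 2*2 = 4)
a(s) = -96 (a(s) = (4*(-6))*4 = -24*4 = -96)
sqrt(a(-105) + 34564) = sqrt(-96 + 34564) = sqrt(34468) = 2*sqrt(8617)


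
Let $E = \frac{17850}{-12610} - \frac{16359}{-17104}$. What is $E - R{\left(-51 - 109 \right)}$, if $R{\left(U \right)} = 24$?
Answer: $- \frac{527537397}{21568144} \approx -24.459$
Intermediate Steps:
$E = - \frac{9901941}{21568144}$ ($E = 17850 \left(- \frac{1}{12610}\right) - - \frac{16359}{17104} = - \frac{1785}{1261} + \frac{16359}{17104} = - \frac{9901941}{21568144} \approx -0.4591$)
$E - R{\left(-51 - 109 \right)} = - \frac{9901941}{21568144} - 24 = - \frac{527537397}{21568144}$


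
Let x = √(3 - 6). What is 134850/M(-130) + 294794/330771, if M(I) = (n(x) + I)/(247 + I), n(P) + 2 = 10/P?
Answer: -516649708743208/4330784703 + 39443625*I*√3/13093 ≈ -1.193e+5 + 5217.9*I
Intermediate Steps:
x = I*√3 (x = √(-3) = I*√3 ≈ 1.732*I)
n(P) = -2 + 10/P
M(I) = (-2 + I - 10*I*√3/3)/(247 + I) (M(I) = ((-2 + 10/((I*√3))) + I)/(247 + I) = ((-2 + 10*(-I*√3/3)) + I)/(247 + I) = ((-2 - 10*I*√3/3) + I)/(247 + I) = (-2 + I - 10*I*√3/3)/(247 + I))
134850/M(-130) + 294794/330771 = 134850/(((-2 - 130 - 10*I*√3/3)/(247 - 130))) + 294794/330771 = 134850/(((-132 - 10*I*√3/3)/117)) + 294794*(1/330771) = 134850/(((-132 - 10*I*√3/3)/117)) + 294794/330771 = 134850/(-44/39 - 10*I*√3/351) + 294794/330771 = 294794/330771 + 134850/(-44/39 - 10*I*√3/351)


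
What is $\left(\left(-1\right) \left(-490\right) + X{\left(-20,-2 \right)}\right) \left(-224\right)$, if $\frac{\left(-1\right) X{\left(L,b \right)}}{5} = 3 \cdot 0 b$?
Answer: $-109760$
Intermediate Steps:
$X{\left(L,b \right)} = 0$ ($X{\left(L,b \right)} = - 5 \cdot 3 \cdot 0 b = - 5 \cdot 0 b = \left(-5\right) 0 = 0$)
$\left(\left(-1\right) \left(-490\right) + X{\left(-20,-2 \right)}\right) \left(-224\right) = \left(\left(-1\right) \left(-490\right) + 0\right) \left(-224\right) = \left(490 + 0\right) \left(-224\right) = 490 \left(-224\right) = -109760$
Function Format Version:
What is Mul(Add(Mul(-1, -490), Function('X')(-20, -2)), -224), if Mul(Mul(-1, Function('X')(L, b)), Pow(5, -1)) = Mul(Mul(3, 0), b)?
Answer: -109760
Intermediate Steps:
Function('X')(L, b) = 0 (Function('X')(L, b) = Mul(-5, Mul(Mul(3, 0), b)) = Mul(-5, Mul(0, b)) = Mul(-5, 0) = 0)
Mul(Add(Mul(-1, -490), Function('X')(-20, -2)), -224) = Mul(Add(Mul(-1, -490), 0), -224) = Mul(Add(490, 0), -224) = Mul(490, -224) = -109760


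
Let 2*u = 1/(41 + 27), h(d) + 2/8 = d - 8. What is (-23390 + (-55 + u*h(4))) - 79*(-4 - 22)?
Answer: -684513/32 ≈ -21391.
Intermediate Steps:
h(d) = -33/4 + d (h(d) = -¼ + (d - 8) = -¼ + (-8 + d) = -33/4 + d)
u = 1/136 (u = 1/(2*(41 + 27)) = (½)/68 = (½)*(1/68) = 1/136 ≈ 0.0073529)
(-23390 + (-55 + u*h(4))) - 79*(-4 - 22) = (-23390 + (-55 + (-33/4 + 4)/136)) - 79*(-4 - 22) = (-23390 + (-55 + (1/136)*(-17/4))) - 79*(-26) = (-23390 + (-55 - 1/32)) + 2054 = (-23390 - 1761/32) + 2054 = -750241/32 + 2054 = -684513/32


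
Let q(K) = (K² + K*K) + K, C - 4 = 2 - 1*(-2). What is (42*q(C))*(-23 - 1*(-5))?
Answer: -102816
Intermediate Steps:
C = 8 (C = 4 + (2 - 1*(-2)) = 4 + (2 + 2) = 4 + 4 = 8)
q(K) = K + 2*K² (q(K) = (K² + K²) + K = 2*K² + K = K + 2*K²)
(42*q(C))*(-23 - 1*(-5)) = (42*(8*(1 + 2*8)))*(-23 - 1*(-5)) = (42*(8*(1 + 16)))*(-23 + 5) = (42*(8*17))*(-18) = (42*136)*(-18) = 5712*(-18) = -102816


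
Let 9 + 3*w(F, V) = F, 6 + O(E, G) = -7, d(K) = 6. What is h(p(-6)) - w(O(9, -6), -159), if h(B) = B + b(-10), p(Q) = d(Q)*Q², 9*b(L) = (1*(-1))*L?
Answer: 2020/9 ≈ 224.44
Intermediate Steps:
b(L) = -L/9 (b(L) = ((1*(-1))*L)/9 = (-L)/9 = -L/9)
O(E, G) = -13 (O(E, G) = -6 - 7 = -13)
p(Q) = 6*Q²
w(F, V) = -3 + F/3
h(B) = 10/9 + B (h(B) = B - ⅑*(-10) = B + 10/9 = 10/9 + B)
h(p(-6)) - w(O(9, -6), -159) = (10/9 + 6*(-6)²) - (-3 + (⅓)*(-13)) = (10/9 + 6*36) - (-3 - 13/3) = (10/9 + 216) - 1*(-22/3) = 1954/9 + 22/3 = 2020/9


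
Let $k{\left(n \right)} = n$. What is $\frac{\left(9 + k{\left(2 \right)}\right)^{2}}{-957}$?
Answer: $- \frac{11}{87} \approx -0.12644$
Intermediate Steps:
$\frac{\left(9 + k{\left(2 \right)}\right)^{2}}{-957} = \frac{\left(9 + 2\right)^{2}}{-957} = 11^{2} \left(- \frac{1}{957}\right) = 121 \left(- \frac{1}{957}\right) = - \frac{11}{87}$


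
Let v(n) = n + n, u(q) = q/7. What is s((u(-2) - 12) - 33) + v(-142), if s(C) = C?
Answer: -2305/7 ≈ -329.29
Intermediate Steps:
u(q) = q/7 (u(q) = q*(1/7) = q/7)
v(n) = 2*n
s((u(-2) - 12) - 33) + v(-142) = (((1/7)*(-2) - 12) - 33) + 2*(-142) = ((-2/7 - 12) - 33) - 284 = (-86/7 - 33) - 284 = -317/7 - 284 = -2305/7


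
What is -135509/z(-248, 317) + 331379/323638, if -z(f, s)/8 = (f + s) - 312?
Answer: -21605830483/314576136 ≈ -68.682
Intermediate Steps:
z(f, s) = 2496 - 8*f - 8*s (z(f, s) = -8*((f + s) - 312) = -8*(-312 + f + s) = 2496 - 8*f - 8*s)
-135509/z(-248, 317) + 331379/323638 = -135509/(2496 - 8*(-248) - 8*317) + 331379/323638 = -135509/(2496 + 1984 - 2536) + 331379*(1/323638) = -135509/1944 + 331379/323638 = -21605830483/314576136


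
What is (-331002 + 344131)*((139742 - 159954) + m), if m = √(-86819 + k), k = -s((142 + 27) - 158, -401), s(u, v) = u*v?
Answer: -265363348 + 26258*I*√20602 ≈ -2.6536e+8 + 3.7689e+6*I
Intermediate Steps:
k = 4411 (k = -((142 + 27) - 158)*(-401) = -(169 - 158)*(-401) = -11*(-401) = -1*(-4411) = 4411)
m = 2*I*√20602 (m = √(-86819 + 4411) = √(-82408) = 2*I*√20602 ≈ 287.07*I)
(-331002 + 344131)*((139742 - 159954) + m) = (-331002 + 344131)*((139742 - 159954) + 2*I*√20602) = 13129*(-20212 + 2*I*√20602) = -265363348 + 26258*I*√20602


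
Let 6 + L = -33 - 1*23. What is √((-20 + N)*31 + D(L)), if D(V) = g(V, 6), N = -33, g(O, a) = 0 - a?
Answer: I*√1649 ≈ 40.608*I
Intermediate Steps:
g(O, a) = -a
L = -62 (L = -6 + (-33 - 1*23) = -6 + (-33 - 23) = -6 - 56 = -62)
D(V) = -6 (D(V) = -1*6 = -6)
√((-20 + N)*31 + D(L)) = √((-20 - 33)*31 - 6) = √(-53*31 - 6) = √(-1643 - 6) = √(-1649) = I*√1649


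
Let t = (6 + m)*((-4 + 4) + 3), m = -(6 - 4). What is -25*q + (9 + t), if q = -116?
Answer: 2921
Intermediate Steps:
m = -2 (m = -1*2 = -2)
t = 12 (t = (6 - 2)*((-4 + 4) + 3) = 4*(0 + 3) = 4*3 = 12)
-25*q + (9 + t) = -25*(-116) + (9 + 12) = 2900 + 21 = 2921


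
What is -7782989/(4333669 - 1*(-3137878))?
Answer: -7782989/7471547 ≈ -1.0417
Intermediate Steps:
-7782989/(4333669 - 1*(-3137878)) = -7782989/(4333669 + 3137878) = -7782989/7471547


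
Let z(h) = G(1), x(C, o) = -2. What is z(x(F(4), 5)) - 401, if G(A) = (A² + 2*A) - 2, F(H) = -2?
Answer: -400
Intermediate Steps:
G(A) = -2 + A² + 2*A
z(h) = 1 (z(h) = -2 + 1² + 2*1 = -2 + 1 + 2 = 1)
z(x(F(4), 5)) - 401 = 1 - 401 = -400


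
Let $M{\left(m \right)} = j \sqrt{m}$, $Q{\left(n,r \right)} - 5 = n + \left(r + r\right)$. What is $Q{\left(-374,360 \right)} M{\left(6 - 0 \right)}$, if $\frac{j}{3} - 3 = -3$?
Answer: $0$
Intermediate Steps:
$j = 0$ ($j = 9 + 3 \left(-3\right) = 9 - 9 = 0$)
$Q{\left(n,r \right)} = 5 + n + 2 r$ ($Q{\left(n,r \right)} = 5 + \left(n + \left(r + r\right)\right) = 5 + \left(n + 2 r\right) = 5 + n + 2 r$)
$M{\left(m \right)} = 0$ ($M{\left(m \right)} = 0 \sqrt{m} = 0$)
$Q{\left(-374,360 \right)} M{\left(6 - 0 \right)} = \left(5 - 374 + 2 \cdot 360\right) 0 = \left(5 - 374 + 720\right) 0 = 351 \cdot 0 = 0$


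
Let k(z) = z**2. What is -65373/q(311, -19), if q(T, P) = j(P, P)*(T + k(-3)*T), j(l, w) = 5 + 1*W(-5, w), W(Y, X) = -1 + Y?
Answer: 65373/3110 ≈ 21.020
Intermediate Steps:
j(l, w) = -1 (j(l, w) = 5 + 1*(-1 - 5) = 5 + 1*(-6) = 5 - 6 = -1)
q(T, P) = -10*T (q(T, P) = -(T + (-3)**2*T) = -(T + 9*T) = -10*T)
-65373/q(311, -19) = -65373/((-10*311)) = -65373/(-3110) = -65373*(-1/3110) = 65373/3110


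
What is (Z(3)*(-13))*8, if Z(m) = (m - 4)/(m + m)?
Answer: 52/3 ≈ 17.333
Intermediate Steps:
Z(m) = (-4 + m)/(2*m) (Z(m) = (-4 + m)/((2*m)) = (-4 + m)*(1/(2*m)) = (-4 + m)/(2*m))
(Z(3)*(-13))*8 = (((1/2)*(-4 + 3)/3)*(-13))*8 = (((1/2)*(1/3)*(-1))*(-13))*8 = -1/6*(-13)*8 = (13/6)*8 = 52/3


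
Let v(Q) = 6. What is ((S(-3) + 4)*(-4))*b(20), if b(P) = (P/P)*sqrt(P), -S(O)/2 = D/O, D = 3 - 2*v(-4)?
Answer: 16*sqrt(5) ≈ 35.777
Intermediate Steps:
D = -9 (D = 3 - 2*6 = 3 - 12 = -9)
S(O) = 18/O (S(O) = -(-18)/O = 18/O)
b(P) = sqrt(P) (b(P) = 1*sqrt(P) = sqrt(P))
((S(-3) + 4)*(-4))*b(20) = ((18/(-3) + 4)*(-4))*sqrt(20) = ((18*(-1/3) + 4)*(-4))*(2*sqrt(5)) = ((-6 + 4)*(-4))*(2*sqrt(5)) = (-2*(-4))*(2*sqrt(5)) = 8*(2*sqrt(5)) = 16*sqrt(5)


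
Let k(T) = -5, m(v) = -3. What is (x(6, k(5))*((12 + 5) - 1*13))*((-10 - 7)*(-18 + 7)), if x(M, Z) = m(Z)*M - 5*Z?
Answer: 5236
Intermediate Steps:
x(M, Z) = -5*Z - 3*M (x(M, Z) = -3*M - 5*Z = -5*Z - 3*M)
(x(6, k(5))*((12 + 5) - 1*13))*((-10 - 7)*(-18 + 7)) = ((-5*(-5) - 3*6)*((12 + 5) - 1*13))*((-10 - 7)*(-18 + 7)) = ((25 - 18)*(17 - 13))*(-17*(-11)) = (7*4)*187 = 28*187 = 5236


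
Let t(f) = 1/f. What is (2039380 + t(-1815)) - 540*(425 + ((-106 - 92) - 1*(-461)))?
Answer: 3027165899/1815 ≈ 1.6679e+6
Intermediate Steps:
(2039380 + t(-1815)) - 540*(425 + ((-106 - 92) - 1*(-461))) = (2039380 + 1/(-1815)) - 540*(425 + ((-106 - 92) - 1*(-461))) = (2039380 - 1/1815) - 540*(425 + (-198 + 461)) = 3701474699/1815 - 540*(425 + 263) = 3701474699/1815 - 540*688 = 3701474699/1815 - 371520 = 3027165899/1815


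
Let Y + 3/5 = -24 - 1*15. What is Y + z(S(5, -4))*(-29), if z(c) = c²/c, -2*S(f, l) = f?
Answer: 329/10 ≈ 32.900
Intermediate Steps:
S(f, l) = -f/2
Y = -198/5 (Y = -⅗ + (-24 - 1*15) = -⅗ + (-24 - 15) = -⅗ - 39 = -198/5 ≈ -39.600)
z(c) = c
Y + z(S(5, -4))*(-29) = -198/5 - ½*5*(-29) = -198/5 - 5/2*(-29) = -198/5 + 145/2 = 329/10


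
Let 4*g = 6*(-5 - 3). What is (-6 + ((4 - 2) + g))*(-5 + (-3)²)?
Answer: -64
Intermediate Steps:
g = -12 (g = (6*(-5 - 3))/4 = (6*(-8))/4 = (¼)*(-48) = -12)
(-6 + ((4 - 2) + g))*(-5 + (-3)²) = (-6 + ((4 - 2) - 12))*(-5 + (-3)²) = (-6 + (2 - 12))*(-5 + 9) = (-6 - 10)*4 = -16*4 = -64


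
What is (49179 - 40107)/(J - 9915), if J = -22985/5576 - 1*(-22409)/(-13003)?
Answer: -24361588608/26641044617 ≈ -0.91444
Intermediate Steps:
J = -423826539/72504728 (J = -22985*1/5576 + 22409*(-1/13003) = -22985/5576 - 22409/13003 = -423826539/72504728 ≈ -5.8455)
(49179 - 40107)/(J - 9915) = (49179 - 40107)/(-423826539/72504728 - 9915) = 9072/(-719308204659/72504728) = 9072*(-72504728/719308204659) = -24361588608/26641044617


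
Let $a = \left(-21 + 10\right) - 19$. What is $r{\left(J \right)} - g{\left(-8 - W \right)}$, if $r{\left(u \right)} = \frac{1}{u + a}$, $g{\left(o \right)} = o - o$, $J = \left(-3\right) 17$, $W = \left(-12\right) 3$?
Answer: $- \frac{1}{81} \approx -0.012346$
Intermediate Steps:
$W = -36$
$J = -51$
$g{\left(o \right)} = 0$
$a = -30$ ($a = -11 - 19 = -30$)
$r{\left(u \right)} = \frac{1}{-30 + u}$ ($r{\left(u \right)} = \frac{1}{u - 30} = \frac{1}{-30 + u}$)
$r{\left(J \right)} - g{\left(-8 - W \right)} = \frac{1}{-30 - 51} - 0 = \frac{1}{-81} + 0 = - \frac{1}{81} + 0 = - \frac{1}{81}$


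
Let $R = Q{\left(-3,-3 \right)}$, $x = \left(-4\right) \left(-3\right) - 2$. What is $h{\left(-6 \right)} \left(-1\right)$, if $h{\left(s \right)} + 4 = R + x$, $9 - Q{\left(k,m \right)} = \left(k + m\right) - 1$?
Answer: $-22$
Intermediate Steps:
$x = 10$ ($x = 12 - 2 = 10$)
$Q{\left(k,m \right)} = 10 - k - m$ ($Q{\left(k,m \right)} = 9 - \left(\left(k + m\right) - 1\right) = 9 - \left(-1 + k + m\right) = 10 - k - m$)
$R = 16$ ($R = 10 - -3 - -3 = 10 + 3 + 3 = 16$)
$h{\left(s \right)} = 22$ ($h{\left(s \right)} = -4 + \left(16 + 10\right) = -4 + 26 = 22$)
$h{\left(-6 \right)} \left(-1\right) = 22 \left(-1\right) = -22$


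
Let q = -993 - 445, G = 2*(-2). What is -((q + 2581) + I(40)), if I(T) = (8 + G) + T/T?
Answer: -1148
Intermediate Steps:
G = -4
q = -1438
I(T) = 5 (I(T) = (8 - 4) + T/T = 4 + 1 = 5)
-((q + 2581) + I(40)) = -((-1438 + 2581) + 5) = -(1143 + 5) = -1*1148 = -1148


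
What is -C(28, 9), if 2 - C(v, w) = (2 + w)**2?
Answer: 119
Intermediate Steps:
C(v, w) = 2 - (2 + w)**2
-C(28, 9) = -(2 - (2 + 9)**2) = -(2 - 1*11**2) = -(2 - 1*121) = -(2 - 121) = -1*(-119) = 119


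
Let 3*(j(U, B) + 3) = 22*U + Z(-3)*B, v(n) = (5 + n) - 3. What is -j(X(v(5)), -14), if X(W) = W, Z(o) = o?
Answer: -187/3 ≈ -62.333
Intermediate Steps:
v(n) = 2 + n
j(U, B) = -3 - B + 22*U/3 (j(U, B) = -3 + (22*U - 3*B)/3 = -3 + (-3*B + 22*U)/3 = -3 + (-B + 22*U/3) = -3 - B + 22*U/3)
-j(X(v(5)), -14) = -(-3 - 1*(-14) + 22*(2 + 5)/3) = -(-3 + 14 + (22/3)*7) = -(-3 + 14 + 154/3) = -1*187/3 = -187/3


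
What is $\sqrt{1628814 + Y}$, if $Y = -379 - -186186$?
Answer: $\sqrt{1814621} \approx 1347.1$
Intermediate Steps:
$Y = 185807$ ($Y = -379 + 186186 = 185807$)
$\sqrt{1628814 + Y} = \sqrt{1628814 + 185807} = \sqrt{1814621}$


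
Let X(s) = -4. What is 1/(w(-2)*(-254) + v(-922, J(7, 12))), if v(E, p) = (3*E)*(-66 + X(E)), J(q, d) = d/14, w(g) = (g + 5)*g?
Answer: 1/195144 ≈ 5.1244e-6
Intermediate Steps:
w(g) = g*(5 + g) (w(g) = (5 + g)*g = g*(5 + g))
J(q, d) = d/14 (J(q, d) = d*(1/14) = d/14)
v(E, p) = -210*E (v(E, p) = (3*E)*(-66 - 4) = (3*E)*(-70) = -210*E)
1/(w(-2)*(-254) + v(-922, J(7, 12))) = 1/(-2*(5 - 2)*(-254) - 210*(-922)) = 1/(-2*3*(-254) + 193620) = 1/(-6*(-254) + 193620) = 1/(1524 + 193620) = 1/195144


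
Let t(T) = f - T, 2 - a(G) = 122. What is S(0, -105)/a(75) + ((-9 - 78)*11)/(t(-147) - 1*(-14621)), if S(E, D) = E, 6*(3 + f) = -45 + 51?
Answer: -319/4922 ≈ -0.064811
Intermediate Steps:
a(G) = -120 (a(G) = 2 - 1*122 = 2 - 122 = -120)
f = -2 (f = -3 + (-45 + 51)/6 = -3 + (⅙)*6 = -3 + 1 = -2)
t(T) = -2 - T
S(0, -105)/a(75) + ((-9 - 78)*11)/(t(-147) - 1*(-14621)) = 0/(-120) + ((-9 - 78)*11)/((-2 - 1*(-147)) - 1*(-14621)) = 0*(-1/120) + (-87*11)/((-2 + 147) + 14621) = 0 - 957/(145 + 14621) = 0 - 957/14766 = 0 - 957*1/14766 = 0 - 319/4922 = -319/4922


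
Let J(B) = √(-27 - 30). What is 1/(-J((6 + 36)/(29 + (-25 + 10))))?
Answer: I*√57/57 ≈ 0.13245*I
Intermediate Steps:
J(B) = I*√57 (J(B) = √(-57) = I*√57)
1/(-J((6 + 36)/(29 + (-25 + 10)))) = 1/(-I*√57) = I*√57/57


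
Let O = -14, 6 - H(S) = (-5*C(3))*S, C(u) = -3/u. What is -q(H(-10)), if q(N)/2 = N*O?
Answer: 1568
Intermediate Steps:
H(S) = 6 - 5*S (H(S) = 6 - (-(-15)/3)*S = 6 - (-5*(-1))*S = 6 - 5*S)
q(N) = -28*N (q(N) = 2*(N*(-14)) = 2*(-14*N) = -28*N)
-q(H(-10)) = -(-28)*(6 - 5*(-10)) = -(-28)*(6 + 50) = -(-28)*56 = -1*(-1568) = 1568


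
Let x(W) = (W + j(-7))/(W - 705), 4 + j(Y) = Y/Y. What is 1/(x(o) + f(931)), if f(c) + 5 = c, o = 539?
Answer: 83/76590 ≈ 0.0010837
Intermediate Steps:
j(Y) = -3 (j(Y) = -4 + Y/Y = -4 + 1 = -3)
f(c) = -5 + c
x(W) = (-3 + W)/(-705 + W) (x(W) = (W - 3)/(W - 705) = (-3 + W)/(-705 + W))
1/(x(o) + f(931)) = 1/((-3 + 539)/(-705 + 539) + (-5 + 931)) = 1/(536/(-166) + 926) = 1/(-1/166*536 + 926) = 1/(-268/83 + 926) = 1/(76590/83) = 83/76590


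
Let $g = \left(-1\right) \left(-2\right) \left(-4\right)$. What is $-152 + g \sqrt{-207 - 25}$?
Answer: $-152 - 16 i \sqrt{58} \approx -152.0 - 121.85 i$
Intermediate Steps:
$g = -8$ ($g = 2 \left(-4\right) = -8$)
$-152 + g \sqrt{-207 - 25} = -152 - 8 \sqrt{-207 - 25} = -152 - 8 \sqrt{-232} = -152 - 8 \cdot 2 i \sqrt{58} = -152 - 16 i \sqrt{58}$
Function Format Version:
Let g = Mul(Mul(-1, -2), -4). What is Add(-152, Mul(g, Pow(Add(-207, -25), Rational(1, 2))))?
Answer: Add(-152, Mul(-16, I, Pow(58, Rational(1, 2)))) ≈ Add(-152.00, Mul(-121.85, I))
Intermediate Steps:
g = -8 (g = Mul(2, -4) = -8)
Add(-152, Mul(g, Pow(Add(-207, -25), Rational(1, 2)))) = Add(-152, Mul(-8, Pow(Add(-207, -25), Rational(1, 2)))) = Add(-152, Mul(-8, Pow(-232, Rational(1, 2)))) = Add(-152, Mul(-8, Mul(2, I, Pow(58, Rational(1, 2))))) = Add(-152, Mul(-16, I, Pow(58, Rational(1, 2))))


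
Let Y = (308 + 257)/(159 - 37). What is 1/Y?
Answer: 122/565 ≈ 0.21593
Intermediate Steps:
Y = 565/122 ≈ 4.6311
1/Y = 1/(565/122) = 122/565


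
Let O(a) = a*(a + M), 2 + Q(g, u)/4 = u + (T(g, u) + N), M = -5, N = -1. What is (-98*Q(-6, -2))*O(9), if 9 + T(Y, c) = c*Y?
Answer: 28224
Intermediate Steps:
T(Y, c) = -9 + Y*c (T(Y, c) = -9 + c*Y = -9 + Y*c)
Q(g, u) = -48 + 4*u + 4*g*u (Q(g, u) = -8 + 4*(u + ((-9 + g*u) - 1)) = -8 + 4*(u + (-10 + g*u)) = -8 + 4*(-10 + u + g*u) = -8 + (-40 + 4*u + 4*g*u) = -48 + 4*u + 4*g*u)
O(a) = a*(-5 + a) (O(a) = a*(a - 5) = a*(-5 + a))
(-98*Q(-6, -2))*O(9) = (-98*(-48 + 4*(-2) + 4*(-6)*(-2)))*(9*(-5 + 9)) = (-98*(-48 - 8 + 48))*(9*4) = -98*(-8)*36 = 784*36 = 28224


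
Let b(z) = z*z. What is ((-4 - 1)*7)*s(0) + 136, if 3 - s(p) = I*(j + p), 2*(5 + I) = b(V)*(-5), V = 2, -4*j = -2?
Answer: -463/2 ≈ -231.50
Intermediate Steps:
j = 1/2 (j = -1/4*(-2) = 1/2 ≈ 0.50000)
b(z) = z**2
I = -15 (I = -5 + (2**2*(-5))/2 = -5 + (4*(-5))/2 = -5 + (1/2)*(-20) = -5 - 10 = -15)
s(p) = 21/2 + 15*p (s(p) = 3 - (-15)*(1/2 + p) = 3 - (-15/2 - 15*p) = 3 + (15/2 + 15*p) = 21/2 + 15*p)
((-4 - 1)*7)*s(0) + 136 = ((-4 - 1)*7)*(21/2 + 15*0) + 136 = (-5*7)*(21/2 + 0) + 136 = -35*21/2 + 136 = -735/2 + 136 = -463/2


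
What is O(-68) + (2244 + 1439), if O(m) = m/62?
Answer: 114139/31 ≈ 3681.9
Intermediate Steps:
O(m) = m/62 (O(m) = m*(1/62) = m/62)
O(-68) + (2244 + 1439) = (1/62)*(-68) + (2244 + 1439) = -34/31 + 3683 = 114139/31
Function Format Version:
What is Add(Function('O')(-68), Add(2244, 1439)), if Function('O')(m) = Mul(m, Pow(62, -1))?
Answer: Rational(114139, 31) ≈ 3681.9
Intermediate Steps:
Function('O')(m) = Mul(Rational(1, 62), m) (Function('O')(m) = Mul(m, Rational(1, 62)) = Mul(Rational(1, 62), m))
Add(Function('O')(-68), Add(2244, 1439)) = Add(Mul(Rational(1, 62), -68), Add(2244, 1439)) = Add(Rational(-34, 31), 3683) = Rational(114139, 31)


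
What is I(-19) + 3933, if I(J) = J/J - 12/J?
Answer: 74758/19 ≈ 3934.6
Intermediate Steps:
I(J) = 1 - 12/J
I(-19) + 3933 = (-12 - 19)/(-19) + 3933 = -1/19*(-31) + 3933 = 31/19 + 3933 = 74758/19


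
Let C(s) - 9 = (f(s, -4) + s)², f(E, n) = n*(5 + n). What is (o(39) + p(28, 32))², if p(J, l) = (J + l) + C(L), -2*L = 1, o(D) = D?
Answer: 263169/16 ≈ 16448.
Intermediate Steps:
L = -½ (L = -½*1 = -½ ≈ -0.50000)
C(s) = 9 + (-4 + s)² (C(s) = 9 + (-4*(5 - 4) + s)² = 9 + (-4*1 + s)² = 9 + (-4 + s)²)
p(J, l) = 117/4 + J + l (p(J, l) = (J + l) + (9 + (-4 - ½)²) = (J + l) + (9 + (-9/2)²) = (J + l) + (9 + 81/4) = (J + l) + 117/4 = 117/4 + J + l)
(o(39) + p(28, 32))² = (39 + (117/4 + 28 + 32))² = (39 + 357/4)² = (513/4)² = 263169/16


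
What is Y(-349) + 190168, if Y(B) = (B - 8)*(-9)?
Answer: 193381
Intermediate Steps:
Y(B) = 72 - 9*B (Y(B) = (-8 + B)*(-9) = 72 - 9*B)
Y(-349) + 190168 = (72 - 9*(-349)) + 190168 = (72 + 3141) + 190168 = 3213 + 190168 = 193381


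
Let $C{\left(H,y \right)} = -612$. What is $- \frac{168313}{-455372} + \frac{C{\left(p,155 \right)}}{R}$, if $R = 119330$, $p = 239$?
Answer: $\frac{9903051313}{27169770380} \approx 0.36449$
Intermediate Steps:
$- \frac{168313}{-455372} + \frac{C{\left(p,155 \right)}}{R} = - \frac{168313}{-455372} - \frac{612}{119330} = \left(-168313\right) \left(- \frac{1}{455372}\right) - \frac{306}{59665} = \frac{168313}{455372} - \frac{306}{59665} = \frac{9903051313}{27169770380}$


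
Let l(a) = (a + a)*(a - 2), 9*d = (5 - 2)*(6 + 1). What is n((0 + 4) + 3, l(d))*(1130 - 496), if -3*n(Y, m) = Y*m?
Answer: -62132/27 ≈ -2301.2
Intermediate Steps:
d = 7/3 (d = ((5 - 2)*(6 + 1))/9 = (3*7)/9 = (1/9)*21 = 7/3 ≈ 2.3333)
l(a) = 2*a*(-2 + a) (l(a) = (2*a)*(-2 + a) = 2*a*(-2 + a))
n(Y, m) = -Y*m/3
n((0 + 4) + 3, l(d))*(1130 - 496) = (-((0 + 4) + 3)*2*(7/3)*(-2 + 7/3)/3)*(1130 - 496) = -(4 + 3)*2*(7/3)*(1/3)/3*634 = -1/3*7*14/9*634 = -98/27*634 = -62132/27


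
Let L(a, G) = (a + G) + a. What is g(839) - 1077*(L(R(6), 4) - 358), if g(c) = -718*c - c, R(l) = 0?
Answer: -221983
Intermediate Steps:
L(a, G) = G + 2*a (L(a, G) = (G + a) + a = G + 2*a)
g(c) = -719*c
g(839) - 1077*(L(R(6), 4) - 358) = -719*839 - 1077*((4 + 2*0) - 358) = -603241 - 1077*((4 + 0) - 358) = -603241 - 1077*(4 - 358) = -603241 - 1077*(-354) = -603241 - 1*(-381258) = -603241 + 381258 = -221983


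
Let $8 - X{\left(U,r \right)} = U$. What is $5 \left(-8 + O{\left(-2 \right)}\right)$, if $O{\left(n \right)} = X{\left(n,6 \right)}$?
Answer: $10$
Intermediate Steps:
$X{\left(U,r \right)} = 8 - U$
$O{\left(n \right)} = 8 - n$
$5 \left(-8 + O{\left(-2 \right)}\right) = 5 \left(-8 + \left(8 - -2\right)\right) = 5 \left(-8 + \left(8 + 2\right)\right) = 5 \left(-8 + 10\right) = 5 \cdot 2 = 10$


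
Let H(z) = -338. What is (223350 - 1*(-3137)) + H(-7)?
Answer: 226149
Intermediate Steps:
(223350 - 1*(-3137)) + H(-7) = (223350 - 1*(-3137)) - 338 = (223350 + 3137) - 338 = 226487 - 338 = 226149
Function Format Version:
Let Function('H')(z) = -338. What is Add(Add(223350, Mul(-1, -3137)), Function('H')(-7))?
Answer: 226149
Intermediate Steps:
Add(Add(223350, Mul(-1, -3137)), Function('H')(-7)) = Add(Add(223350, Mul(-1, -3137)), -338) = Add(Add(223350, 3137), -338) = Add(226487, -338) = 226149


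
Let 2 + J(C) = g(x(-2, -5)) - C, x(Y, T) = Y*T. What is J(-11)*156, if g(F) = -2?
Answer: 1092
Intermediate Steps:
x(Y, T) = T*Y
J(C) = -4 - C (J(C) = -2 + (-2 - C) = -4 - C)
J(-11)*156 = (-4 - 1*(-11))*156 = (-4 + 11)*156 = 7*156 = 1092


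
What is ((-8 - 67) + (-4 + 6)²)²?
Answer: 5041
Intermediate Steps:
((-8 - 67) + (-4 + 6)²)² = (-75 + 2²)² = (-75 + 4)² = (-71)² = 5041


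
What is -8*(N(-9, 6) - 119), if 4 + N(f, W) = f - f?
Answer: 984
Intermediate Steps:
N(f, W) = -4 (N(f, W) = -4 + (f - f) = -4 + 0 = -4)
-8*(N(-9, 6) - 119) = -8*(-4 - 119) = -8*(-123) = 984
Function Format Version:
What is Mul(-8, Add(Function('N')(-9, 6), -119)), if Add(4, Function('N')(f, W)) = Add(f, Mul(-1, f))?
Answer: 984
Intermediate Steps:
Function('N')(f, W) = -4 (Function('N')(f, W) = Add(-4, Add(f, Mul(-1, f))) = Add(-4, 0) = -4)
Mul(-8, Add(Function('N')(-9, 6), -119)) = Mul(-8, Add(-4, -119)) = Mul(-8, -123) = 984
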